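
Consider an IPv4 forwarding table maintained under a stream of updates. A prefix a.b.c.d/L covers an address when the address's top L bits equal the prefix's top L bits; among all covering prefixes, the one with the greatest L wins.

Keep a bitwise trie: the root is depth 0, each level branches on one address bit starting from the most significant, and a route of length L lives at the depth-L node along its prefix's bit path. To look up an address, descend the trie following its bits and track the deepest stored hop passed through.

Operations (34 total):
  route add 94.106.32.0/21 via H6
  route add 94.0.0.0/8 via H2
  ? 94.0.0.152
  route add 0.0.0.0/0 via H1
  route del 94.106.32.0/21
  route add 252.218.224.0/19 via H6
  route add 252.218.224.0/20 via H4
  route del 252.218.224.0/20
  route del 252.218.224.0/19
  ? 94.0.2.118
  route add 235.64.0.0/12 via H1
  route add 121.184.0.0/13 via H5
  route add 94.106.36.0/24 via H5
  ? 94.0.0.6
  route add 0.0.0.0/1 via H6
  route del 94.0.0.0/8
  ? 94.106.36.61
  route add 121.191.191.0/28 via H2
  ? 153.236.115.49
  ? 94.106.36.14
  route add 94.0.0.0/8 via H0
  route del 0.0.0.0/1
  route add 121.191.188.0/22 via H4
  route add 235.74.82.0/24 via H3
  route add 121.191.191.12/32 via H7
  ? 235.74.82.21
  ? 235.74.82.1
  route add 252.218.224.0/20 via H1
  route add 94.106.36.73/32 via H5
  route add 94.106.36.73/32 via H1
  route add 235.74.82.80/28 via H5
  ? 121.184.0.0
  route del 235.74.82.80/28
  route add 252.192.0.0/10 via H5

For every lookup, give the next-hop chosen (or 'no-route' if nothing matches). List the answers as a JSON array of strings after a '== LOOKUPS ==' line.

Process each operation:
  + 94.106.32.0/21 (H6) depth=21
  + 94.0.0.0/8 (H2) depth=8
  lookup 94.0.0.152: bits 010111100 walk d0:-→d1:-→d2:-→d3:-→d4:-→d5:-→d6:-→d7:-→d8:H2→d9:- -> H2
  + 0.0.0.0/0 (H1) depth=0
  - 94.106.32.0/21 clear@21
  + 252.218.224.0/19 (H6) depth=19
  + 252.218.224.0/20 (H4) depth=20
  - 252.218.224.0/20 clear@20
  - 252.218.224.0/19 clear@19
  lookup 94.0.2.118: bits 010111100 walk d0:H1→d1:-→d2:-→d3:-→d4:-→d5:-→d6:-→d7:-→d8:H2→d9:- -> H2
  + 235.64.0.0/12 (H1) depth=12
  + 121.184.0.0/13 (H5) depth=13
  + 94.106.36.0/24 (H5) depth=24
  lookup 94.0.0.6: bits 010111100 walk d0:H1→d1:-→d2:-→d3:-→d4:-→d5:-→d6:-→d7:-→d8:H2→d9:- -> H2
  + 0.0.0.0/1 (H6) depth=1
  - 94.0.0.0/8 clear@8
  lookup 94.106.36.61: bits 010111100110101000100100 walk d0:H1→d1:H6→d2:-→d3:-→d4:-→d5:-→d6:-→d7:-→d8:-→d9:-→d10:-→d11:-→d12:-→d13:-→d14:-→d15:-→d16:-→d17:-→d18:-→d19:-→d20:-→d21:-→d22:-→d23:-→d24:H5 -> H5
  + 121.191.191.0/28 (H2) depth=28
  lookup 153.236.115.49: bits 1 walk d0:H1→d1:- -> H1
  lookup 94.106.36.14: bits 010111100110101000100100 walk d0:H1→d1:H6→d2:-→d3:-→d4:-→d5:-→d6:-→d7:-→d8:-→d9:-→d10:-→d11:-→d12:-→d13:-→d14:-→d15:-→d16:-→d17:-→d18:-→d19:-→d20:-→d21:-→d22:-→d23:-→d24:H5 -> H5
  + 94.0.0.0/8 (H0) depth=8
  - 0.0.0.0/1 clear@1
  + 121.191.188.0/22 (H4) depth=22
  + 235.74.82.0/24 (H3) depth=24
  + 121.191.191.12/32 (H7) depth=32
  lookup 235.74.82.21: bits 111010110100101001010010 walk d0:H1→d1:-→d2:-→d3:-→d4:-→d5:-→d6:-→d7:-→d8:-→d9:-→d10:-→d11:-→d12:H1→d13:-→d14:-→d15:-→d16:-→d17:-→d18:-→d19:-→d20:-→d21:-→d22:-→d23:-→d24:H3 -> H3
  lookup 235.74.82.1: bits 111010110100101001010010 walk d0:H1→d1:-→d2:-→d3:-→d4:-→d5:-→d6:-→d7:-→d8:-→d9:-→d10:-→d11:-→d12:H1→d13:-→d14:-→d15:-→d16:-→d17:-→d18:-→d19:-→d20:-→d21:-→d22:-→d23:-→d24:H3 -> H3
  + 252.218.224.0/20 (H1) depth=20
  + 94.106.36.73/32 (H5) depth=32
  + 94.106.36.73/32 (H1) depth=32
  + 235.74.82.80/28 (H5) depth=28
  lookup 121.184.0.0: bits 0111100110111 walk d0:H1→d1:-→d2:-→d3:-→d4:-→d5:-→d6:-→d7:-→d8:-→d9:-→d10:-→d11:-→d12:-→d13:H5 -> H5
  - 235.74.82.80/28 clear@28
  + 252.192.0.0/10 (H5) depth=10

== LOOKUPS ==
["H2","H2","H2","H5","H1","H5","H3","H3","H5"]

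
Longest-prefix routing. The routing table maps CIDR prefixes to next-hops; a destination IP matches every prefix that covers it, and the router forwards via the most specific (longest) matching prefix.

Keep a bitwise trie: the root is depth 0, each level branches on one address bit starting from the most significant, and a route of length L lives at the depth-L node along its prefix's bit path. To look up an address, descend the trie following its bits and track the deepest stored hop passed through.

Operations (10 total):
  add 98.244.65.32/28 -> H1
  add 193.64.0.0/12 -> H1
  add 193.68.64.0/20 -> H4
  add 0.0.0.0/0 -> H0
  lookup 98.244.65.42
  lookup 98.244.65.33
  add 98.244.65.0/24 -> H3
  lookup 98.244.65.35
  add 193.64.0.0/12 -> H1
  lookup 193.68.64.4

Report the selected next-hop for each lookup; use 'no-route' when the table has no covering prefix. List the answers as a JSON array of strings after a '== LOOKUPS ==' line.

Process each operation:
  + 98.244.65.32/28 (H1) depth=28
  + 193.64.0.0/12 (H1) depth=12
  + 193.68.64.0/20 (H4) depth=20
  + 0.0.0.0/0 (H0) depth=0
  Q 98.244.65.42: descend 0110001011110100010000010010 ; hops seen [H0,H1] ; pick H1
  Q 98.244.65.33: descend 0110001011110100010000010010 ; hops seen [H0,H1] ; pick H1
  + 98.244.65.0/24 (H3) depth=24
  Q 98.244.65.35: descend 0110001011110100010000010010 ; hops seen [H0,H3,H1] ; pick H1
  + 193.64.0.0/12 (H1) depth=12
  Q 193.68.64.4: descend 11000001010001000100 ; hops seen [H0,H1,H4] ; pick H4

== LOOKUPS ==
["H1","H1","H1","H4"]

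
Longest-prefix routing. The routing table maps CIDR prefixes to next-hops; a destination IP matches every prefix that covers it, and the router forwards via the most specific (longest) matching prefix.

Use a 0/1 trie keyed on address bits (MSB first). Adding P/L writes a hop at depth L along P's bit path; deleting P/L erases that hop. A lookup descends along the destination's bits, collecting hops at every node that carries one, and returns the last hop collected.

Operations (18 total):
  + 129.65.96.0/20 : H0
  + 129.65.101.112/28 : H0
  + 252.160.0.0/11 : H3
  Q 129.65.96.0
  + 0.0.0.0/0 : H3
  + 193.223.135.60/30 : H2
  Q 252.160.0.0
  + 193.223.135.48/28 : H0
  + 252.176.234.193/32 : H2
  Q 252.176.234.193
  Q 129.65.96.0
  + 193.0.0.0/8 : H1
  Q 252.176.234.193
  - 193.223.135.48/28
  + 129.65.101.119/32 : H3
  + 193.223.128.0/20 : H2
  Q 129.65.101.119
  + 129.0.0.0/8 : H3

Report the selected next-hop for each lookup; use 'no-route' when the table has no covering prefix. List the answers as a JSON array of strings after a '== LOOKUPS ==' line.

Apply in order:
  add 129.65.96.0/20 -> H0 at depth 20
  add 129.65.101.112/28 -> H0 at depth 28
  add 252.160.0.0/11 -> H3 at depth 11
  ? 129.65.96.0  path d0:-→d1:-→d2:-→d3:-→d4:-→d5:-→d6:-→d7:-→d8:-→d9:-→d10:-→d11:-→d12:-→d13:-→d14:-→d15:-→d16:-→d17:-→d18:-→d19:-→d20:H0→d21:-  best=H0
  add 0.0.0.0/0 -> H3 at depth 0
  add 193.223.135.60/30 -> H2 at depth 30
  ? 252.160.0.0  path d0:H3→d1:-→d2:-→d3:-→d4:-→d5:-→d6:-→d7:-→d8:-→d9:-→d10:-→d11:H3  best=H3
  add 193.223.135.48/28 -> H0 at depth 28
  add 252.176.234.193/32 -> H2 at depth 32
  ? 252.176.234.193  path d0:H3→d1:-→d2:-→d3:-→d4:-→d5:-→d6:-→d7:-→d8:-→d9:-→d10:-→d11:H3→d12:-→d13:-→d14:-→d15:-→d16:-→d17:-→d18:-→d19:-→d20:-→d21:-→d22:-→d23:-→d24:-→d25:-→d26:-→d27:-→d28:-→d29:-→d30:-→d31:-→d32:H2  best=H2
  ? 129.65.96.0  path d0:H3→d1:-→d2:-→d3:-→d4:-→d5:-→d6:-→d7:-→d8:-→d9:-→d10:-→d11:-→d12:-→d13:-→d14:-→d15:-→d16:-→d17:-→d18:-→d19:-→d20:H0→d21:-  best=H0
  add 193.0.0.0/8 -> H1 at depth 8
  ? 252.176.234.193  path d0:H3→d1:-→d2:-→d3:-→d4:-→d5:-→d6:-→d7:-→d8:-→d9:-→d10:-→d11:H3→d12:-→d13:-→d14:-→d15:-→d16:-→d17:-→d18:-→d19:-→d20:-→d21:-→d22:-→d23:-→d24:-→d25:-→d26:-→d27:-→d28:-→d29:-→d30:-→d31:-→d32:H2  best=H2
  - 193.223.135.48/28 clear@28
  add 129.65.101.119/32 -> H3 at depth 32
  add 193.223.128.0/20 -> H2 at depth 20
  ? 129.65.101.119  path d0:H3→d1:-→d2:-→d3:-→d4:-→d5:-→d6:-→d7:-→d8:-→d9:-→d10:-→d11:-→d12:-→d13:-→d14:-→d15:-→d16:-→d17:-→d18:-→d19:-→d20:H0→d21:-→d22:-→d23:-→d24:-→d25:-→d26:-→d27:-→d28:H0→d29:-→d30:-→d31:-→d32:H3  best=H3
  add 129.0.0.0/8 -> H3 at depth 8

== LOOKUPS ==
["H0","H3","H2","H0","H2","H3"]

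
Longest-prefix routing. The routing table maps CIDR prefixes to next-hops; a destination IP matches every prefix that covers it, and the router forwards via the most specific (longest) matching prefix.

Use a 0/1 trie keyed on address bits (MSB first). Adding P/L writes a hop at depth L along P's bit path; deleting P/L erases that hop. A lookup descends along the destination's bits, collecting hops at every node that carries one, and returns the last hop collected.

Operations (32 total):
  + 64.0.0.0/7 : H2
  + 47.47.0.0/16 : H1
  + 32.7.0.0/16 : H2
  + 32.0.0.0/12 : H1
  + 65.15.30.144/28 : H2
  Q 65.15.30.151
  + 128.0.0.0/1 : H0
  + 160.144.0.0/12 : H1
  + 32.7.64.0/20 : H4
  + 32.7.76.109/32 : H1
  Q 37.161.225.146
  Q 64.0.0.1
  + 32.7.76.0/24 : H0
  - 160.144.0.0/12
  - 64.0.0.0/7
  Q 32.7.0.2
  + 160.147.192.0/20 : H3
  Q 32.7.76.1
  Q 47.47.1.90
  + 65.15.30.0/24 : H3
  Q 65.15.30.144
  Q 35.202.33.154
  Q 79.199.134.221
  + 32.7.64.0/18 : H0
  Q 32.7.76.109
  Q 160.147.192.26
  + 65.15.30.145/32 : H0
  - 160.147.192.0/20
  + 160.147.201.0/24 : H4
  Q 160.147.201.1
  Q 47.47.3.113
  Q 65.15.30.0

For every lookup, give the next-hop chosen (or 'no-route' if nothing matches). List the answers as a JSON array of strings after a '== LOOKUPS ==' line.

Process each operation:
  add 64.0.0.0/7 -> H2 at depth 7
  add 47.47.0.0/16 -> H1 at depth 16
  add 32.7.0.0/16 -> H2 at depth 16
  add 32.0.0.0/12 -> H1 at depth 12
  add 65.15.30.144/28 -> H2 at depth 28
  Q 65.15.30.151: descend 0100000100001111000111101001 ; hops seen [H2,H2] ; pick H2
  add 128.0.0.0/1 -> H0 at depth 1
  add 160.144.0.0/12 -> H1 at depth 12
  add 32.7.64.0/20 -> H4 at depth 20
  add 32.7.76.109/32 -> H1 at depth 32
  Q 37.161.225.146: descend 00100 ; hops seen [∅] ; pick no-route
  Q 64.0.0.1: descend 0100000 ; hops seen [H2] ; pick H2
  add 32.7.76.0/24 -> H0 at depth 24
  - 160.144.0.0/12 clear@12
  - 64.0.0.0/7 clear@7
  Q 32.7.0.2: descend 00100000000001110 ; hops seen [H1,H2] ; pick H2
  add 160.147.192.0/20 -> H3 at depth 20
  Q 32.7.76.1: descend 0010000000000111010011000 ; hops seen [H1,H2,H4,H0] ; pick H0
  Q 47.47.1.90: descend 0010111100101111 ; hops seen [H1] ; pick H1
  add 65.15.30.0/24 -> H3 at depth 24
  Q 65.15.30.144: descend 0100000100001111000111101001 ; hops seen [H3,H2] ; pick H2
  Q 35.202.33.154: descend 001000 ; hops seen [∅] ; pick no-route
  Q 79.199.134.221: descend 0100 ; hops seen [∅] ; pick no-route
  add 32.7.64.0/18 -> H0 at depth 18
  Q 32.7.76.109: descend 00100000000001110100110001101101 ; hops seen [H1,H2,H0,H4,H0,H1] ; pick H1
  Q 160.147.192.26: descend 10100000100100111100 ; hops seen [H0,H3] ; pick H3
  add 65.15.30.145/32 -> H0 at depth 32
  - 160.147.192.0/20 clear@20
  add 160.147.201.0/24 -> H4 at depth 24
  Q 160.147.201.1: descend 101000001001001111001001 ; hops seen [H0,H4] ; pick H4
  Q 47.47.3.113: descend 0010111100101111 ; hops seen [H1] ; pick H1
  Q 65.15.30.0: descend 010000010000111100011110 ; hops seen [H3] ; pick H3

== LOOKUPS ==
["H2","no-route","H2","H2","H0","H1","H2","no-route","no-route","H1","H3","H4","H1","H3"]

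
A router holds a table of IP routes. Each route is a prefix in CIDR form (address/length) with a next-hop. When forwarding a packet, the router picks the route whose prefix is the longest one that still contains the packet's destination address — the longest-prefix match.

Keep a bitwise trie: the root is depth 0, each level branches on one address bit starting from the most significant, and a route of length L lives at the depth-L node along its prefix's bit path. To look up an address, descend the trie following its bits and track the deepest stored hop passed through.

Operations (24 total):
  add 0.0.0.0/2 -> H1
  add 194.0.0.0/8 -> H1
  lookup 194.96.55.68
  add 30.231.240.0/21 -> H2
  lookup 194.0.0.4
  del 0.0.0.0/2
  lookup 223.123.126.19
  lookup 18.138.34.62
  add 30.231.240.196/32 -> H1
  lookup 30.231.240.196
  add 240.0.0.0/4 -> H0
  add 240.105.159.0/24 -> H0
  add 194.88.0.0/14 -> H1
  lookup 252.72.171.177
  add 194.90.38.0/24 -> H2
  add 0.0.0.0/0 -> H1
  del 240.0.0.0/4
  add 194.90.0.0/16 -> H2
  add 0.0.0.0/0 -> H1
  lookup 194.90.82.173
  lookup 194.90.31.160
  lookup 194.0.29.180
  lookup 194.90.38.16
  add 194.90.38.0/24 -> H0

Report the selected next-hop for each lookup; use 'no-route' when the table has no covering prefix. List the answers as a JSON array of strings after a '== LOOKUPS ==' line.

Apply in order:
  add 0.0.0.0/2 -> H1 at depth 2
  add 194.0.0.0/8 -> H1 at depth 8
  ? 194.96.55.68  path d0:-→d1:-→d2:-→d3:-→d4:-→d5:-→d6:-→d7:-→d8:H1  best=H1
  add 30.231.240.0/21 -> H2 at depth 21
  ? 194.0.0.4  path d0:-→d1:-→d2:-→d3:-→d4:-→d5:-→d6:-→d7:-→d8:H1  best=H1
  del 0.0.0.0/2 (clear depth 2)
  ? 223.123.126.19  path d0:-→d1:-→d2:-→d3:-  best=no-route
  ? 18.138.34.62  path d0:-→d1:-→d2:-→d3:-→d4:-  best=no-route
  add 30.231.240.196/32 -> H1 at depth 32
  ? 30.231.240.196  path d0:-→d1:-→d2:-→d3:-→d4:-→d5:-→d6:-→d7:-→d8:-→d9:-→d10:-→d11:-→d12:-→d13:-→d14:-→d15:-→d16:-→d17:-→d18:-→d19:-→d20:-→d21:H2→d22:-→d23:-→d24:-→d25:-→d26:-→d27:-→d28:-→d29:-→d30:-→d31:-→d32:H1  best=H1
  add 240.0.0.0/4 -> H0 at depth 4
  add 240.105.159.0/24 -> H0 at depth 24
  add 194.88.0.0/14 -> H1 at depth 14
  ? 252.72.171.177  path d0:-→d1:-→d2:-→d3:-→d4:H0  best=H0
  add 194.90.38.0/24 -> H2 at depth 24
  add 0.0.0.0/0 -> H1 at depth 0
  del 240.0.0.0/4 (clear depth 4)
  add 194.90.0.0/16 -> H2 at depth 16
  add 0.0.0.0/0 -> H1 at depth 0
  ? 194.90.82.173  path d0:H1→d1:-→d2:-→d3:-→d4:-→d5:-→d6:-→d7:-→d8:H1→d9:-→d10:-→d11:-→d12:-→d13:-→d14:H1→d15:-→d16:H2→d17:-  best=H2
  ? 194.90.31.160  path d0:H1→d1:-→d2:-→d3:-→d4:-→d5:-→d6:-→d7:-→d8:H1→d9:-→d10:-→d11:-→d12:-→d13:-→d14:H1→d15:-→d16:H2→d17:-→d18:-  best=H2
  ? 194.0.29.180  path d0:H1→d1:-→d2:-→d3:-→d4:-→d5:-→d6:-→d7:-→d8:H1→d9:-  best=H1
  ? 194.90.38.16  path d0:H1→d1:-→d2:-→d3:-→d4:-→d5:-→d6:-→d7:-→d8:H1→d9:-→d10:-→d11:-→d12:-→d13:-→d14:H1→d15:-→d16:H2→d17:-→d18:-→d19:-→d20:-→d21:-→d22:-→d23:-→d24:H2  best=H2
  add 194.90.38.0/24 -> H0 at depth 24

== LOOKUPS ==
["H1","H1","no-route","no-route","H1","H0","H2","H2","H1","H2"]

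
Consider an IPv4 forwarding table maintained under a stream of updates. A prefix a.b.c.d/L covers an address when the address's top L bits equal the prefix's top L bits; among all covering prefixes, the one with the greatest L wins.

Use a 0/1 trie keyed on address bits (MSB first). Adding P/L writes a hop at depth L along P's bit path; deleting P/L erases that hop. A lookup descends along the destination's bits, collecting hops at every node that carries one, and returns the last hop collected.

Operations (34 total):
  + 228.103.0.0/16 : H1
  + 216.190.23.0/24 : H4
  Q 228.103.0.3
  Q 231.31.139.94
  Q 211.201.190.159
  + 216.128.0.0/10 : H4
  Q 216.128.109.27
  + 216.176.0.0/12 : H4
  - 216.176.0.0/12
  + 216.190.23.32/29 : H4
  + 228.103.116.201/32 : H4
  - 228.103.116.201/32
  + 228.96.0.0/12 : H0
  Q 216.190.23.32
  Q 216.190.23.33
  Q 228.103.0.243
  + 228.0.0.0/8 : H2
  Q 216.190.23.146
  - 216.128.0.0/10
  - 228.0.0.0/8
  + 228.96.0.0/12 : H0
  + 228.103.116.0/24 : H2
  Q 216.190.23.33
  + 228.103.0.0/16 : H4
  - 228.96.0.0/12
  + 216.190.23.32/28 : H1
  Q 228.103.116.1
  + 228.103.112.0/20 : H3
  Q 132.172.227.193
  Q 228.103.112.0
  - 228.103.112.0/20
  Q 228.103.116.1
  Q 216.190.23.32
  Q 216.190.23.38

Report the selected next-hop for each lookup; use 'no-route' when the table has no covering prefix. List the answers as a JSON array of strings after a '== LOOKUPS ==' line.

Trace:
  add 228.103.0.0/16 -> H1 at depth 16
  add 216.190.23.0/24 -> H4 at depth 24
  Q 228.103.0.3: descend 1110010001100111 ; hops seen [H1] ; pick H1
  Q 231.31.139.94: descend 111001 ; hops seen [∅] ; pick no-route
  Q 211.201.190.159: descend 1101 ; hops seen [∅] ; pick no-route
  add 216.128.0.0/10 -> H4 at depth 10
  Q 216.128.109.27: descend 1101100010 ; hops seen [H4] ; pick H4
  add 216.176.0.0/12 -> H4 at depth 12
  - 216.176.0.0/12 clear@12
  add 216.190.23.32/29 -> H4 at depth 29
  add 228.103.116.201/32 -> H4 at depth 32
  - 228.103.116.201/32 clear@32
  add 228.96.0.0/12 -> H0 at depth 12
  Q 216.190.23.32: descend 11011000101111100001011100100 ; hops seen [H4,H4,H4] ; pick H4
  Q 216.190.23.33: descend 11011000101111100001011100100 ; hops seen [H4,H4,H4] ; pick H4
  Q 228.103.0.243: descend 11100100011001110 ; hops seen [H0,H1] ; pick H1
  add 228.0.0.0/8 -> H2 at depth 8
  Q 216.190.23.146: descend 110110001011111000010111 ; hops seen [H4,H4] ; pick H4
  - 216.128.0.0/10 clear@10
  - 228.0.0.0/8 clear@8
  add 228.96.0.0/12 -> H0 at depth 12
  add 228.103.116.0/24 -> H2 at depth 24
  Q 216.190.23.33: descend 11011000101111100001011100100 ; hops seen [H4,H4] ; pick H4
  add 228.103.0.0/16 -> H4 at depth 16
  - 228.96.0.0/12 clear@12
  add 216.190.23.32/28 -> H1 at depth 28
  Q 228.103.116.1: descend 111001000110011101110100 ; hops seen [H4,H2] ; pick H2
  add 228.103.112.0/20 -> H3 at depth 20
  Q 132.172.227.193: descend 1 ; hops seen [∅] ; pick no-route
  Q 228.103.112.0: descend 111001000110011101110 ; hops seen [H4,H3] ; pick H3
  - 228.103.112.0/20 clear@20
  Q 228.103.116.1: descend 111001000110011101110100 ; hops seen [H4,H2] ; pick H2
  Q 216.190.23.32: descend 11011000101111100001011100100 ; hops seen [H4,H1,H4] ; pick H4
  Q 216.190.23.38: descend 11011000101111100001011100100 ; hops seen [H4,H1,H4] ; pick H4

== LOOKUPS ==
["H1","no-route","no-route","H4","H4","H4","H1","H4","H4","H2","no-route","H3","H2","H4","H4"]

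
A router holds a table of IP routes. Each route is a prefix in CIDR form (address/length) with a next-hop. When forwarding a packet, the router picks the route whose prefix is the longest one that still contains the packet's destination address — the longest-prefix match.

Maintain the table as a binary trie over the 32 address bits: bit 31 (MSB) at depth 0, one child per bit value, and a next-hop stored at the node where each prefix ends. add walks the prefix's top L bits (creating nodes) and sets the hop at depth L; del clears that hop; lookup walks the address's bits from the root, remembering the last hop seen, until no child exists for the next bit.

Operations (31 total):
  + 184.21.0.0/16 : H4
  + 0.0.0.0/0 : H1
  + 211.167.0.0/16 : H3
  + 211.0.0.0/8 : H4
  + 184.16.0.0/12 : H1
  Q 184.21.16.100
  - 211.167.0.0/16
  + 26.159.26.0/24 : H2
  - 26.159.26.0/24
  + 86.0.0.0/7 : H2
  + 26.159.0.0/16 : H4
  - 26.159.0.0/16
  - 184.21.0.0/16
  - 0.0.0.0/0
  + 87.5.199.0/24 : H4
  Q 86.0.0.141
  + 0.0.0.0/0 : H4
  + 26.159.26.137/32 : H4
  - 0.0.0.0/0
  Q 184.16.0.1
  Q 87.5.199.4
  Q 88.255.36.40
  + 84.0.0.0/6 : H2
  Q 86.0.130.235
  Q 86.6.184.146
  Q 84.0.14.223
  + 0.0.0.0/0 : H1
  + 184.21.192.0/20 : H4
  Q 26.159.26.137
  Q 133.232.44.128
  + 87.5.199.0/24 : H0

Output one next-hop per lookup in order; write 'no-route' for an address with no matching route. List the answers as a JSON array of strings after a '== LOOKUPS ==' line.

Trace:
  + 184.21.0.0/16 (H4) depth=16
  + 0.0.0.0/0 (H1) depth=0
  + 211.167.0.0/16 (H3) depth=16
  + 211.0.0.0/8 (H4) depth=8
  + 184.16.0.0/12 (H1) depth=12
  ? 184.21.16.100  path d0:H1→d1:-→d2:-→d3:-→d4:-→d5:-→d6:-→d7:-→d8:-→d9:-→d10:-→d11:-→d12:H1→d13:-→d14:-→d15:-→d16:H4  best=H4
  del 211.167.0.0/16 (clear depth 16)
  + 26.159.26.0/24 (H2) depth=24
  del 26.159.26.0/24 (clear depth 24)
  + 86.0.0.0/7 (H2) depth=7
  + 26.159.0.0/16 (H4) depth=16
  del 26.159.0.0/16 (clear depth 16)
  del 184.21.0.0/16 (clear depth 16)
  del 0.0.0.0/0 (clear depth 0)
  + 87.5.199.0/24 (H4) depth=24
  ? 86.0.0.141  path d0:-→d1:-→d2:-→d3:-→d4:-→d5:-→d6:-→d7:H2  best=H2
  + 0.0.0.0/0 (H4) depth=0
  + 26.159.26.137/32 (H4) depth=32
  del 0.0.0.0/0 (clear depth 0)
  ? 184.16.0.1  path d0:-→d1:-→d2:-→d3:-→d4:-→d5:-→d6:-→d7:-→d8:-→d9:-→d10:-→d11:-→d12:H1→d13:-  best=H1
  ? 87.5.199.4  path d0:-→d1:-→d2:-→d3:-→d4:-→d5:-→d6:-→d7:H2→d8:-→d9:-→d10:-→d11:-→d12:-→d13:-→d14:-→d15:-→d16:-→d17:-→d18:-→d19:-→d20:-→d21:-→d22:-→d23:-→d24:H4  best=H4
  ? 88.255.36.40  path d0:-→d1:-→d2:-→d3:-→d4:-  best=no-route
  + 84.0.0.0/6 (H2) depth=6
  ? 86.0.130.235  path d0:-→d1:-→d2:-→d3:-→d4:-→d5:-→d6:H2→d7:H2  best=H2
  ? 86.6.184.146  path d0:-→d1:-→d2:-→d3:-→d4:-→d5:-→d6:H2→d7:H2  best=H2
  ? 84.0.14.223  path d0:-→d1:-→d2:-→d3:-→d4:-→d5:-→d6:H2  best=H2
  + 0.0.0.0/0 (H1) depth=0
  + 184.21.192.0/20 (H4) depth=20
  ? 26.159.26.137  path d0:H1→d1:-→d2:-→d3:-→d4:-→d5:-→d6:-→d7:-→d8:-→d9:-→d10:-→d11:-→d12:-→d13:-→d14:-→d15:-→d16:-→d17:-→d18:-→d19:-→d20:-→d21:-→d22:-→d23:-→d24:-→d25:-→d26:-→d27:-→d28:-→d29:-→d30:-→d31:-→d32:H4  best=H4
  ? 133.232.44.128  path d0:H1→d1:-→d2:-  best=H1
  + 87.5.199.0/24 (H0) depth=24

== LOOKUPS ==
["H4","H2","H1","H4","no-route","H2","H2","H2","H4","H1"]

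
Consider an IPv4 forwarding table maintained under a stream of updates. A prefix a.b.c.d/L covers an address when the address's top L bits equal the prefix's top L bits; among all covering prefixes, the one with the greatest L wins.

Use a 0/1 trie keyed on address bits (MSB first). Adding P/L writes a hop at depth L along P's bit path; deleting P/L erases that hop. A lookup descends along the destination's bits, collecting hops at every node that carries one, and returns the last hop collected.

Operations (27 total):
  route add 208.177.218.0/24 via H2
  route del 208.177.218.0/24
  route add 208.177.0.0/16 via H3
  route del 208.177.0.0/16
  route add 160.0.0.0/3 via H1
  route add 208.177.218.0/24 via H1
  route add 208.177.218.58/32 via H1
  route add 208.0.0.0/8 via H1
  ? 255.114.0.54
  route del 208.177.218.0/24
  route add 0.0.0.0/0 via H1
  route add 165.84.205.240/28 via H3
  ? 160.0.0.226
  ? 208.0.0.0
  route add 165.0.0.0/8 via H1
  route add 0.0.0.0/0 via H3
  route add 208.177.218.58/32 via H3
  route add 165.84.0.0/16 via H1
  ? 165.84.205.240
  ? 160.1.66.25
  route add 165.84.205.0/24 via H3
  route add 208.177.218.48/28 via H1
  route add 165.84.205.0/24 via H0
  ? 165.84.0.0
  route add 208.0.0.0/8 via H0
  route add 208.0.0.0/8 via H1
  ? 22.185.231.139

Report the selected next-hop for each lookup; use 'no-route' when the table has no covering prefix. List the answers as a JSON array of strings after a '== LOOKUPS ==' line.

Process each operation:
  + 208.177.218.0/24 (H2) depth=24
  - 208.177.218.0/24 clear@24
  + 208.177.0.0/16 (H3) depth=16
  - 208.177.0.0/16 clear@16
  + 160.0.0.0/3 (H1) depth=3
  + 208.177.218.0/24 (H1) depth=24
  + 208.177.218.58/32 (H1) depth=32
  + 208.0.0.0/8 (H1) depth=8
  Q 255.114.0.54: descend 11 ; hops seen [∅] ; pick no-route
  - 208.177.218.0/24 clear@24
  + 0.0.0.0/0 (H1) depth=0
  + 165.84.205.240/28 (H3) depth=28
  Q 160.0.0.226: descend 10100 ; hops seen [H1,H1] ; pick H1
  Q 208.0.0.0: descend 11010000 ; hops seen [H1,H1] ; pick H1
  + 165.0.0.0/8 (H1) depth=8
  + 0.0.0.0/0 (H3) depth=0
  + 208.177.218.58/32 (H3) depth=32
  + 165.84.0.0/16 (H1) depth=16
  Q 165.84.205.240: descend 1010010101010100110011011111 ; hops seen [H3,H1,H1,H1,H3] ; pick H3
  Q 160.1.66.25: descend 10100 ; hops seen [H3,H1] ; pick H1
  + 165.84.205.0/24 (H3) depth=24
  + 208.177.218.48/28 (H1) depth=28
  + 165.84.205.0/24 (H0) depth=24
  Q 165.84.0.0: descend 1010010101010100 ; hops seen [H3,H1,H1,H1] ; pick H1
  + 208.0.0.0/8 (H0) depth=8
  + 208.0.0.0/8 (H1) depth=8
  Q 22.185.231.139: descend ε ; hops seen [H3] ; pick H3

== LOOKUPS ==
["no-route","H1","H1","H3","H1","H1","H3"]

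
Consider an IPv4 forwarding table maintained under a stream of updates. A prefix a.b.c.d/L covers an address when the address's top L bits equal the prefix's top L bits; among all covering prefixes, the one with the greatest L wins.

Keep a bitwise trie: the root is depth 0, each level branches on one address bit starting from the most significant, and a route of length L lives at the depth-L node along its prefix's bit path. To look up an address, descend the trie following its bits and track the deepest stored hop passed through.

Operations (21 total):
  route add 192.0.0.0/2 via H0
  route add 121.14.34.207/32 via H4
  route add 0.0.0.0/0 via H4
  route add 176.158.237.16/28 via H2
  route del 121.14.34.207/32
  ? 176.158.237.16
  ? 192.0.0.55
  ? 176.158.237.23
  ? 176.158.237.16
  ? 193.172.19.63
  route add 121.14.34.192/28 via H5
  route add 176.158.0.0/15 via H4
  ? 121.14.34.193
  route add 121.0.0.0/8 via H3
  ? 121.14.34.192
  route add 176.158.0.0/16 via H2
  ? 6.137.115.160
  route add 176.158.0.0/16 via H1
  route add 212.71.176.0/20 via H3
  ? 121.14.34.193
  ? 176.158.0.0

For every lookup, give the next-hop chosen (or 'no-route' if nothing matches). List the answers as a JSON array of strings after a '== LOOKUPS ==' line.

Apply in order:
  + 192.0.0.0/2 (H0) depth=2
  + 121.14.34.207/32 (H4) depth=32
  + 0.0.0.0/0 (H4) depth=0
  + 176.158.237.16/28 (H2) depth=28
  - 121.14.34.207/32 clear@32
  Q 176.158.237.16: descend 1011000010011110111011010001 ; hops seen [H4,H2] ; pick H2
  Q 192.0.0.55: descend 11 ; hops seen [H4,H0] ; pick H0
  Q 176.158.237.23: descend 1011000010011110111011010001 ; hops seen [H4,H2] ; pick H2
  Q 176.158.237.16: descend 1011000010011110111011010001 ; hops seen [H4,H2] ; pick H2
  Q 193.172.19.63: descend 11 ; hops seen [H4,H0] ; pick H0
  + 121.14.34.192/28 (H5) depth=28
  + 176.158.0.0/15 (H4) depth=15
  Q 121.14.34.193: descend 0111100100001110001000101100 ; hops seen [H4,H5] ; pick H5
  + 121.0.0.0/8 (H3) depth=8
  Q 121.14.34.192: descend 0111100100001110001000101100 ; hops seen [H4,H3,H5] ; pick H5
  + 176.158.0.0/16 (H2) depth=16
  Q 6.137.115.160: descend 0 ; hops seen [H4] ; pick H4
  + 176.158.0.0/16 (H1) depth=16
  + 212.71.176.0/20 (H3) depth=20
  Q 121.14.34.193: descend 0111100100001110001000101100 ; hops seen [H4,H3,H5] ; pick H5
  Q 176.158.0.0: descend 1011000010011110 ; hops seen [H4,H4,H1] ; pick H1

== LOOKUPS ==
["H2","H0","H2","H2","H0","H5","H5","H4","H5","H1"]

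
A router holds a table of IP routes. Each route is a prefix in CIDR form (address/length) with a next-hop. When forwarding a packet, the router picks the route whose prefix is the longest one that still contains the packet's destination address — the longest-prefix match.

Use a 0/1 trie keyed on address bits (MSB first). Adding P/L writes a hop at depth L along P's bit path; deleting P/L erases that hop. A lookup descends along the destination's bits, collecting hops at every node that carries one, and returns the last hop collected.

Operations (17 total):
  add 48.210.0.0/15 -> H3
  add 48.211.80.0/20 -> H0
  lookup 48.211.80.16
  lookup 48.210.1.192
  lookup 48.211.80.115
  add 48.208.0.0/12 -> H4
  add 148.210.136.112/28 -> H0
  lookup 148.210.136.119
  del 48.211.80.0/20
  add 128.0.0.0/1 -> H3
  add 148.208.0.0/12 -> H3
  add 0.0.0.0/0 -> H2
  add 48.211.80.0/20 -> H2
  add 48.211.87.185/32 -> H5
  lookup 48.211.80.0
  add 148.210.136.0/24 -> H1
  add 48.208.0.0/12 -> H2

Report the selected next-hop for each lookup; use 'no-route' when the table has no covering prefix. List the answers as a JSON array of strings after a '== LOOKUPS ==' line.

Process each operation:
  + 48.210.0.0/15 (H3) depth=15
  + 48.211.80.0/20 (H0) depth=20
  lookup 48.211.80.16: bits 00110000110100110101 walk d0:-→d1:-→d2:-→d3:-→d4:-→d5:-→d6:-→d7:-→d8:-→d9:-→d10:-→d11:-→d12:-→d13:-→d14:-→d15:H3→d16:-→d17:-→d18:-→d19:-→d20:H0 -> H0
  lookup 48.210.1.192: bits 001100001101001 walk d0:-→d1:-→d2:-→d3:-→d4:-→d5:-→d6:-→d7:-→d8:-→d9:-→d10:-→d11:-→d12:-→d13:-→d14:-→d15:H3 -> H3
  lookup 48.211.80.115: bits 00110000110100110101 walk d0:-→d1:-→d2:-→d3:-→d4:-→d5:-→d6:-→d7:-→d8:-→d9:-→d10:-→d11:-→d12:-→d13:-→d14:-→d15:H3→d16:-→d17:-→d18:-→d19:-→d20:H0 -> H0
  + 48.208.0.0/12 (H4) depth=12
  + 148.210.136.112/28 (H0) depth=28
  lookup 148.210.136.119: bits 1001010011010010100010000111 walk d0:-→d1:-→d2:-→d3:-→d4:-→d5:-→d6:-→d7:-→d8:-→d9:-→d10:-→d11:-→d12:-→d13:-→d14:-→d15:-→d16:-→d17:-→d18:-→d19:-→d20:-→d21:-→d22:-→d23:-→d24:-→d25:-→d26:-→d27:-→d28:H0 -> H0
  - 48.211.80.0/20 clear@20
  + 128.0.0.0/1 (H3) depth=1
  + 148.208.0.0/12 (H3) depth=12
  + 0.0.0.0/0 (H2) depth=0
  + 48.211.80.0/20 (H2) depth=20
  + 48.211.87.185/32 (H5) depth=32
  lookup 48.211.80.0: bits 001100001101001101010 walk d0:H2→d1:-→d2:-→d3:-→d4:-→d5:-→d6:-→d7:-→d8:-→d9:-→d10:-→d11:-→d12:H4→d13:-→d14:-→d15:H3→d16:-→d17:-→d18:-→d19:-→d20:H2→d21:- -> H2
  + 148.210.136.0/24 (H1) depth=24
  + 48.208.0.0/12 (H2) depth=12

== LOOKUPS ==
["H0","H3","H0","H0","H2"]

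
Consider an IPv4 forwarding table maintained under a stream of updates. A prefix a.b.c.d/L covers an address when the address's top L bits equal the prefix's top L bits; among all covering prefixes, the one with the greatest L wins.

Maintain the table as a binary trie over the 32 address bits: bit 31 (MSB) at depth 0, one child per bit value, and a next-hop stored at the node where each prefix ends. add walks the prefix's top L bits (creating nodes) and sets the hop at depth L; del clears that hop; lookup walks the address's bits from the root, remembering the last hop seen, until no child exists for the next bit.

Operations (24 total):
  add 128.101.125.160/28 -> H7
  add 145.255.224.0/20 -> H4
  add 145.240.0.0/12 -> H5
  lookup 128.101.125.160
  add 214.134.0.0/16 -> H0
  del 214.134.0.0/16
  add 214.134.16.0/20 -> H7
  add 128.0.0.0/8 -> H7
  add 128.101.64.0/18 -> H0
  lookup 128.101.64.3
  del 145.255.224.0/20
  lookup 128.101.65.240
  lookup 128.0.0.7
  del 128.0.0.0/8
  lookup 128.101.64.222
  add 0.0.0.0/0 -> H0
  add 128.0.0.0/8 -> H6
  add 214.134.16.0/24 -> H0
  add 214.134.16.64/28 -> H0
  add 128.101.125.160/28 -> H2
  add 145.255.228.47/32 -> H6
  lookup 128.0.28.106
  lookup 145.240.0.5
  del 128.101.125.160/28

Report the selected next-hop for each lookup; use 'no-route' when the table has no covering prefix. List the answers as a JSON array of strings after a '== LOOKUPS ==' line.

Process each operation:
  add 128.101.125.160/28 -> H7 at depth 28
  add 145.255.224.0/20 -> H4 at depth 20
  add 145.240.0.0/12 -> H5 at depth 12
  Q 128.101.125.160: descend 1000000001100101011111011010 ; hops seen [H7] ; pick H7
  add 214.134.0.0/16 -> H0 at depth 16
  - 214.134.0.0/16 clear@16
  add 214.134.16.0/20 -> H7 at depth 20
  add 128.0.0.0/8 -> H7 at depth 8
  add 128.101.64.0/18 -> H0 at depth 18
  Q 128.101.64.3: descend 100000000110010101 ; hops seen [H7,H0] ; pick H0
  - 145.255.224.0/20 clear@20
  Q 128.101.65.240: descend 100000000110010101 ; hops seen [H7,H0] ; pick H0
  Q 128.0.0.7: descend 100000000 ; hops seen [H7] ; pick H7
  - 128.0.0.0/8 clear@8
  Q 128.101.64.222: descend 100000000110010101 ; hops seen [H0] ; pick H0
  add 0.0.0.0/0 -> H0 at depth 0
  add 128.0.0.0/8 -> H6 at depth 8
  add 214.134.16.0/24 -> H0 at depth 24
  add 214.134.16.64/28 -> H0 at depth 28
  add 128.101.125.160/28 -> H2 at depth 28
  add 145.255.228.47/32 -> H6 at depth 32
  Q 128.0.28.106: descend 100000000 ; hops seen [H0,H6] ; pick H6
  Q 145.240.0.5: descend 100100011111 ; hops seen [H0,H5] ; pick H5
  - 128.101.125.160/28 clear@28

== LOOKUPS ==
["H7","H0","H0","H7","H0","H6","H5"]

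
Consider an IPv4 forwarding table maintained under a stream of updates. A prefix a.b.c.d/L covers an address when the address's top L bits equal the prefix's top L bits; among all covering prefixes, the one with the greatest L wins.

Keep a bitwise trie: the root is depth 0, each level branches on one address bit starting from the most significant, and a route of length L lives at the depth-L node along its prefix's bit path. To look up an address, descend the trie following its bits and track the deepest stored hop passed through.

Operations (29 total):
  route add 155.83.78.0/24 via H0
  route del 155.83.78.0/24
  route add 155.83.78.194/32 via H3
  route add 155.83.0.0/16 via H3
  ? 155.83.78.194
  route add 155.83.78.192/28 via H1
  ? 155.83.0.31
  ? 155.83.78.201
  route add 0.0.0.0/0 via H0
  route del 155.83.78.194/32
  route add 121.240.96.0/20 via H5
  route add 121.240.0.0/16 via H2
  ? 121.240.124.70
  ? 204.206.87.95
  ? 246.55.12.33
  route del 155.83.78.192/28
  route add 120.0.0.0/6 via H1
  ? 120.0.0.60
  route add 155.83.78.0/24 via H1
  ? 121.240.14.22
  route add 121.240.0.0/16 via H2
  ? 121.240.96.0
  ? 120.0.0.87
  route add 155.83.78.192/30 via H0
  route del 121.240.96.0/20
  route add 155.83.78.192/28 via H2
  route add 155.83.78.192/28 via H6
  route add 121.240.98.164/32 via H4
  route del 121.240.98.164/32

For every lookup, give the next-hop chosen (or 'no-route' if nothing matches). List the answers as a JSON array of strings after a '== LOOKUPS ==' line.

Apply in order:
  add 155.83.78.0/24 -> H0 at depth 24
  del 155.83.78.0/24 (clear depth 24)
  add 155.83.78.194/32 -> H3 at depth 32
  add 155.83.0.0/16 -> H3 at depth 16
  Q 155.83.78.194: descend 10011011010100110100111011000010 ; hops seen [H3,H3] ; pick H3
  add 155.83.78.192/28 -> H1 at depth 28
  Q 155.83.0.31: descend 10011011010100110 ; hops seen [H3] ; pick H3
  Q 155.83.78.201: descend 1001101101010011010011101100 ; hops seen [H3,H1] ; pick H1
  add 0.0.0.0/0 -> H0 at depth 0
  del 155.83.78.194/32 (clear depth 32)
  add 121.240.96.0/20 -> H5 at depth 20
  add 121.240.0.0/16 -> H2 at depth 16
  Q 121.240.124.70: descend 0111100111110000011 ; hops seen [H0,H2] ; pick H2
  Q 204.206.87.95: descend 1 ; hops seen [H0] ; pick H0
  Q 246.55.12.33: descend 1 ; hops seen [H0] ; pick H0
  del 155.83.78.192/28 (clear depth 28)
  add 120.0.0.0/6 -> H1 at depth 6
  Q 120.0.0.60: descend 0111100 ; hops seen [H0,H1] ; pick H1
  add 155.83.78.0/24 -> H1 at depth 24
  Q 121.240.14.22: descend 01111001111100000 ; hops seen [H0,H1,H2] ; pick H2
  add 121.240.0.0/16 -> H2 at depth 16
  Q 121.240.96.0: descend 01111001111100000110 ; hops seen [H0,H1,H2,H5] ; pick H5
  Q 120.0.0.87: descend 0111100 ; hops seen [H0,H1] ; pick H1
  add 155.83.78.192/30 -> H0 at depth 30
  del 121.240.96.0/20 (clear depth 20)
  add 155.83.78.192/28 -> H2 at depth 28
  add 155.83.78.192/28 -> H6 at depth 28
  add 121.240.98.164/32 -> H4 at depth 32
  del 121.240.98.164/32 (clear depth 32)

== LOOKUPS ==
["H3","H3","H1","H2","H0","H0","H1","H2","H5","H1"]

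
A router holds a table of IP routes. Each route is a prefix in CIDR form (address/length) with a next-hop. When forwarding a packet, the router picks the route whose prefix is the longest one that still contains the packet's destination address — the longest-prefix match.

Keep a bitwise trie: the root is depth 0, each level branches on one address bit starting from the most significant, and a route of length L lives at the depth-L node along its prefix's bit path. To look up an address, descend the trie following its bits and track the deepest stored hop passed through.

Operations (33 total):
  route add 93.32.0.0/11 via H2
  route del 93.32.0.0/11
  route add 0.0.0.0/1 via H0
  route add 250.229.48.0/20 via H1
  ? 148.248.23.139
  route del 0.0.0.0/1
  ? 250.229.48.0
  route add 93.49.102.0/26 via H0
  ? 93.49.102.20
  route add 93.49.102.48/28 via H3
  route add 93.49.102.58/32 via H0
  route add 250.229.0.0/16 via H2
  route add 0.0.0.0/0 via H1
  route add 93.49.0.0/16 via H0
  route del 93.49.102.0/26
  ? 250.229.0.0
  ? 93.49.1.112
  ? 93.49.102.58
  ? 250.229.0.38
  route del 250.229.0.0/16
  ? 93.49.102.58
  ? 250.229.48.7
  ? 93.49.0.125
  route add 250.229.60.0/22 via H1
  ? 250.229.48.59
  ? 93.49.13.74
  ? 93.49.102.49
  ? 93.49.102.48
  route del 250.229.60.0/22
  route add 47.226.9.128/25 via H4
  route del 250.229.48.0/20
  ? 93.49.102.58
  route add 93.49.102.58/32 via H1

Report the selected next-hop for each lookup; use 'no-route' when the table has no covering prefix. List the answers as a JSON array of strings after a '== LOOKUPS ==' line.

Apply in order:
  add 93.32.0.0/11 -> H2 at depth 11
  del 93.32.0.0/11 (clear depth 11)
  add 0.0.0.0/1 -> H0 at depth 1
  add 250.229.48.0/20 -> H1 at depth 20
  Q 148.248.23.139: descend 1 ; hops seen [∅] ; pick no-route
  del 0.0.0.0/1 (clear depth 1)
  Q 250.229.48.0: descend 11111010111001010011 ; hops seen [H1] ; pick H1
  add 93.49.102.0/26 -> H0 at depth 26
  Q 93.49.102.20: descend 01011101001100010110011000 ; hops seen [H0] ; pick H0
  add 93.49.102.48/28 -> H3 at depth 28
  add 93.49.102.58/32 -> H0 at depth 32
  add 250.229.0.0/16 -> H2 at depth 16
  add 0.0.0.0/0 -> H1 at depth 0
  add 93.49.0.0/16 -> H0 at depth 16
  del 93.49.102.0/26 (clear depth 26)
  Q 250.229.0.0: descend 111110101110010100 ; hops seen [H1,H2] ; pick H2
  Q 93.49.1.112: descend 01011101001100010 ; hops seen [H1,H0] ; pick H0
  Q 93.49.102.58: descend 01011101001100010110011000111010 ; hops seen [H1,H0,H3,H0] ; pick H0
  Q 250.229.0.38: descend 111110101110010100 ; hops seen [H1,H2] ; pick H2
  del 250.229.0.0/16 (clear depth 16)
  Q 93.49.102.58: descend 01011101001100010110011000111010 ; hops seen [H1,H0,H3,H0] ; pick H0
  Q 250.229.48.7: descend 11111010111001010011 ; hops seen [H1,H1] ; pick H1
  Q 93.49.0.125: descend 01011101001100010 ; hops seen [H1,H0] ; pick H0
  add 250.229.60.0/22 -> H1 at depth 22
  Q 250.229.48.59: descend 11111010111001010011 ; hops seen [H1,H1] ; pick H1
  Q 93.49.13.74: descend 01011101001100010 ; hops seen [H1,H0] ; pick H0
  Q 93.49.102.49: descend 0101110100110001011001100011 ; hops seen [H1,H0,H3] ; pick H3
  Q 93.49.102.48: descend 0101110100110001011001100011 ; hops seen [H1,H0,H3] ; pick H3
  del 250.229.60.0/22 (clear depth 22)
  add 47.226.9.128/25 -> H4 at depth 25
  del 250.229.48.0/20 (clear depth 20)
  Q 93.49.102.58: descend 01011101001100010110011000111010 ; hops seen [H1,H0,H3,H0] ; pick H0
  add 93.49.102.58/32 -> H1 at depth 32

== LOOKUPS ==
["no-route","H1","H0","H2","H0","H0","H2","H0","H1","H0","H1","H0","H3","H3","H0"]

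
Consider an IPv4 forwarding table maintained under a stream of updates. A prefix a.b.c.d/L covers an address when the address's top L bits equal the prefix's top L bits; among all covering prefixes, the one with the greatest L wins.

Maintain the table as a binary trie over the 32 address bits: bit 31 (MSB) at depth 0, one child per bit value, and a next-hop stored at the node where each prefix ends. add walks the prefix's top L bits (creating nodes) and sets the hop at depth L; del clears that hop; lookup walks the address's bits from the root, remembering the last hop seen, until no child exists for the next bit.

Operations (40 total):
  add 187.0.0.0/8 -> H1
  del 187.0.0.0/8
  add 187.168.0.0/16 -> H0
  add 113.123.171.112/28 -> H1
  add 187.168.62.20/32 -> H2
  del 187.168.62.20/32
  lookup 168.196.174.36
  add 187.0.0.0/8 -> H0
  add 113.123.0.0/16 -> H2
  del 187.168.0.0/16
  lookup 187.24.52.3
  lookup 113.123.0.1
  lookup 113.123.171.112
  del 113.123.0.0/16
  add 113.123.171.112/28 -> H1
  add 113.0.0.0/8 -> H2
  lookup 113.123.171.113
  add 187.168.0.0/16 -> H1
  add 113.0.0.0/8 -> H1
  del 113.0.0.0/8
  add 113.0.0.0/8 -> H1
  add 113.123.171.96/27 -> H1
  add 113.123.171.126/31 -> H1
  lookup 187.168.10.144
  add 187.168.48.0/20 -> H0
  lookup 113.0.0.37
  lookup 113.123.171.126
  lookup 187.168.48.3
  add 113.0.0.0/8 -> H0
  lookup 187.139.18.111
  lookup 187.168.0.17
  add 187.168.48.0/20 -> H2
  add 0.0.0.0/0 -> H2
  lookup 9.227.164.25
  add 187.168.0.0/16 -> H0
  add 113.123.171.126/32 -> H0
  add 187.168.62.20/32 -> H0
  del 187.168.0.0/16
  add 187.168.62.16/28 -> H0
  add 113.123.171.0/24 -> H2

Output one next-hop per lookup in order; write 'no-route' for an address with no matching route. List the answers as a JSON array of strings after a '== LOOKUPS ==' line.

Apply in order:
  + 187.0.0.0/8 (H1) depth=8
  del 187.0.0.0/8 (clear depth 8)
  + 187.168.0.0/16 (H0) depth=16
  + 113.123.171.112/28 (H1) depth=28
  + 187.168.62.20/32 (H2) depth=32
  del 187.168.62.20/32 (clear depth 32)
  Q 168.196.174.36: descend 101 ; hops seen [∅] ; pick no-route
  + 187.0.0.0/8 (H0) depth=8
  + 113.123.0.0/16 (H2) depth=16
  del 187.168.0.0/16 (clear depth 16)
  Q 187.24.52.3: descend 10111011 ; hops seen [H0] ; pick H0
  Q 113.123.0.1: descend 0111000101111011 ; hops seen [H2] ; pick H2
  Q 113.123.171.112: descend 0111000101111011101010110111 ; hops seen [H2,H1] ; pick H1
  del 113.123.0.0/16 (clear depth 16)
  + 113.123.171.112/28 (H1) depth=28
  + 113.0.0.0/8 (H2) depth=8
  Q 113.123.171.113: descend 0111000101111011101010110111 ; hops seen [H2,H1] ; pick H1
  + 187.168.0.0/16 (H1) depth=16
  + 113.0.0.0/8 (H1) depth=8
  del 113.0.0.0/8 (clear depth 8)
  + 113.0.0.0/8 (H1) depth=8
  + 113.123.171.96/27 (H1) depth=27
  + 113.123.171.126/31 (H1) depth=31
  Q 187.168.10.144: descend 101110111010100000 ; hops seen [H0,H1] ; pick H1
  + 187.168.48.0/20 (H0) depth=20
  Q 113.0.0.37: descend 011100010 ; hops seen [H1] ; pick H1
  Q 113.123.171.126: descend 0111000101111011101010110111111 ; hops seen [H1,H1,H1,H1] ; pick H1
  Q 187.168.48.3: descend 10111011101010000011 ; hops seen [H0,H1,H0] ; pick H0
  + 113.0.0.0/8 (H0) depth=8
  Q 187.139.18.111: descend 1011101110 ; hops seen [H0] ; pick H0
  Q 187.168.0.17: descend 101110111010100000 ; hops seen [H0,H1] ; pick H1
  + 187.168.48.0/20 (H2) depth=20
  + 0.0.0.0/0 (H2) depth=0
  Q 9.227.164.25: descend 0 ; hops seen [H2] ; pick H2
  + 187.168.0.0/16 (H0) depth=16
  + 113.123.171.126/32 (H0) depth=32
  + 187.168.62.20/32 (H0) depth=32
  del 187.168.0.0/16 (clear depth 16)
  + 187.168.62.16/28 (H0) depth=28
  + 113.123.171.0/24 (H2) depth=24

== LOOKUPS ==
["no-route","H0","H2","H1","H1","H1","H1","H1","H0","H0","H1","H2"]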